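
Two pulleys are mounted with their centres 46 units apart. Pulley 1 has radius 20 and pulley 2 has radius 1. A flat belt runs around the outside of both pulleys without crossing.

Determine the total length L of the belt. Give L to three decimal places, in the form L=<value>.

L=165.939

open belt: β = asin((r2−r1)/C) = asin(-19/46) = -24.3962°
wrap1 = π − 2β = 228.7923°
wrap2 = π + 2β = 131.2077°
tangent length = C·cosβ = 41.8927
L = r1·wrap1 + r2·wrap2 + 2·C·cosβ = 20·3.9932 + 1·2.2900 + 2·41.8927 = 165.9390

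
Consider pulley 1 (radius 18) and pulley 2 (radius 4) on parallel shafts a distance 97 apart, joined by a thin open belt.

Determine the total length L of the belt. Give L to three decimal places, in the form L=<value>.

L=265.139

open belt: β = asin((r2−r1)/C) = asin(-14/97) = -8.2985°
wrap1 = π − 2β = 196.5970°
wrap2 = π + 2β = 163.4030°
tangent length = C·cosβ = 95.9844
L = r1·wrap1 + r2·wrap2 + 2·C·cosβ = 18·3.4313 + 4·2.8519 + 2·95.9844 = 265.1392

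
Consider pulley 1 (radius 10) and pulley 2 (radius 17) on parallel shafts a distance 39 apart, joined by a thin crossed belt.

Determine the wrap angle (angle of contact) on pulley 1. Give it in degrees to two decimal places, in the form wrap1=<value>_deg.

wrap1=267.63_deg

crossed belt: β = asin((r1+r2)/C) = asin(27/39) = 43.8131°
wrap1 = wrap2 = π + 2β = 267.6261°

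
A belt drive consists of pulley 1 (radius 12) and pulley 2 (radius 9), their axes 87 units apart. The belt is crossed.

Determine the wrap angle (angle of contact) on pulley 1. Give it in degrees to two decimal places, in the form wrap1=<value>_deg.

crossed belt: β = asin((r1+r2)/C) = asin(21/87) = 13.9680°
wrap1 = wrap2 = π + 2β = 207.9359°

wrap1=207.94_deg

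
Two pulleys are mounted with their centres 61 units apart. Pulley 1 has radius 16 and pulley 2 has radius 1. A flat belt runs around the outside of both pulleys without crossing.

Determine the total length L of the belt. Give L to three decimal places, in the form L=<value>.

open belt: β = asin((r2−r1)/C) = asin(-15/61) = -14.2351°
wrap1 = π − 2β = 208.4702°
wrap2 = π + 2β = 151.5298°
tangent length = C·cosβ = 59.1270
L = r1·wrap1 + r2·wrap2 + 2·C·cosβ = 16·3.6385 + 1·2.6447 + 2·59.1270 = 179.1145

L=179.115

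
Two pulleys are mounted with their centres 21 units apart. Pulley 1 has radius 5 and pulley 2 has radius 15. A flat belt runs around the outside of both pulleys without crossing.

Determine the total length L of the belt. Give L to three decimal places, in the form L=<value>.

L=109.691

open belt: β = asin((r2−r1)/C) = asin(10/21) = 28.4369°
wrap1 = π − 2β = 123.1262°
wrap2 = π + 2β = 236.8738°
tangent length = C·cosβ = 18.4662
L = r1·wrap1 + r2·wrap2 + 2·C·cosβ = 5·2.1490 + 15·4.1342 + 2·18.4662 = 109.6906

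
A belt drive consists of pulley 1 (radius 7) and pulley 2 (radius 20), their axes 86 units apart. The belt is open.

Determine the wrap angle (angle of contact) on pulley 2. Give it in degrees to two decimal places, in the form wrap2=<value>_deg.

wrap2=197.39_deg

open belt: β = asin((r2−r1)/C) = asin(13/86) = 8.6943°
wrap1 = π − 2β = 162.6114°
wrap2 = π + 2β = 197.3886°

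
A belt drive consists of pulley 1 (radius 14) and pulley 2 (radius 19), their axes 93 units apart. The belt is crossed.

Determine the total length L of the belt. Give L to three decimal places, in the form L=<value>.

crossed belt: β = asin((r1+r2)/C) = asin(33/93) = 20.7836°
wrap1 = wrap2 = π + 2β = 221.5671°
tangent length = C·cosβ = 86.9483
L = (r1+r2)·wrap + 2·C·cosβ = 33·3.8671 + 2·86.9483 = 301.5100

L=301.510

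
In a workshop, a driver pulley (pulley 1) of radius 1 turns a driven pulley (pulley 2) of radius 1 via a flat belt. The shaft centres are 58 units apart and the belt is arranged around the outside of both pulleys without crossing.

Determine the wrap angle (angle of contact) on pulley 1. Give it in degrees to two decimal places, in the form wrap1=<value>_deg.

open belt: β = asin((r2−r1)/C) = asin(0/58) = 0.0000°
wrap1 = π − 2β = 180.0000°
wrap2 = π + 2β = 180.0000°

wrap1=180.00_deg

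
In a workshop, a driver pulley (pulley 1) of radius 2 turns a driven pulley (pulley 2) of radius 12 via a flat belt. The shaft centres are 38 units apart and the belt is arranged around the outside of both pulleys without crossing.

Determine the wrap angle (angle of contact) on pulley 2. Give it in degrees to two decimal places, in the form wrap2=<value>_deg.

wrap2=210.52_deg

open belt: β = asin((r2−r1)/C) = asin(10/38) = 15.2575°
wrap1 = π − 2β = 149.4850°
wrap2 = π + 2β = 210.5150°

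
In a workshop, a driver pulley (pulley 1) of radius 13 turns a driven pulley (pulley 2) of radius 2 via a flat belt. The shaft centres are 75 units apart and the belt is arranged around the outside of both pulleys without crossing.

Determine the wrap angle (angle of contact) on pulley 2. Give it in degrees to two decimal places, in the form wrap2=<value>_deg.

wrap2=163.13_deg

open belt: β = asin((r2−r1)/C) = asin(-11/75) = -8.4338°
wrap1 = π − 2β = 196.8676°
wrap2 = π + 2β = 163.1324°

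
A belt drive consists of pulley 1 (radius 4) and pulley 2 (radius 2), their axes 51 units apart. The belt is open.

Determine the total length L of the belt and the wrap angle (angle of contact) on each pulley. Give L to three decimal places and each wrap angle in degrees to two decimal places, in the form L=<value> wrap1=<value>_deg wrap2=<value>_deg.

open belt: β = asin((r2−r1)/C) = asin(-2/51) = -2.2475°
wrap1 = π − 2β = 184.4949°
wrap2 = π + 2β = 175.5051°
tangent length = C·cosβ = 50.9608
L = r1·wrap1 + r2·wrap2 + 2·C·cosβ = 4·3.2200 + 2·3.0631 + 2·50.9608 = 120.9280

L=120.928 wrap1=184.49_deg wrap2=175.51_deg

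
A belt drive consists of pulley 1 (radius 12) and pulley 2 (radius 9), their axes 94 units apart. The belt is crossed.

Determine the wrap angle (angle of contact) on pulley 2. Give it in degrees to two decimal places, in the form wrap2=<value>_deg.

wrap2=205.82_deg

crossed belt: β = asin((r1+r2)/C) = asin(21/94) = 12.9091°
wrap1 = wrap2 = π + 2β = 205.8181°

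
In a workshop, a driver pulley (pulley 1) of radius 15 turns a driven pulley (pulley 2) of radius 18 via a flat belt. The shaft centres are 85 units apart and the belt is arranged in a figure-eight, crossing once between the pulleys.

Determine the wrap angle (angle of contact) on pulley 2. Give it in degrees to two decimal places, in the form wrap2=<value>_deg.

wrap2=225.69_deg

crossed belt: β = asin((r1+r2)/C) = asin(33/85) = 22.8447°
wrap1 = wrap2 = π + 2β = 225.6895°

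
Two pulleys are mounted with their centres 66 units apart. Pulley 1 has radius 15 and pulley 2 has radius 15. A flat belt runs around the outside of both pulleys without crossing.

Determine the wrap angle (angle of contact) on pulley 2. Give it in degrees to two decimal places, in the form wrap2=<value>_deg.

wrap2=180.00_deg

open belt: β = asin((r2−r1)/C) = asin(0/66) = 0.0000°
wrap1 = π − 2β = 180.0000°
wrap2 = π + 2β = 180.0000°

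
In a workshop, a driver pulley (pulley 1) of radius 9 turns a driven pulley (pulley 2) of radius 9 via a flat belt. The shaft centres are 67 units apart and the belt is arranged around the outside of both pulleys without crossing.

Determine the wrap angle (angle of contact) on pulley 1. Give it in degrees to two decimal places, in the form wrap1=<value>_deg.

open belt: β = asin((r2−r1)/C) = asin(0/67) = 0.0000°
wrap1 = π − 2β = 180.0000°
wrap2 = π + 2β = 180.0000°

wrap1=180.00_deg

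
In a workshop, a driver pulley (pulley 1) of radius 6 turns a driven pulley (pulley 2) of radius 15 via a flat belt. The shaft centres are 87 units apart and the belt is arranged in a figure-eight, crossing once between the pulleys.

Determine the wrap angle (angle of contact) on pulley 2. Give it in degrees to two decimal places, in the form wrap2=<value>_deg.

crossed belt: β = asin((r1+r2)/C) = asin(21/87) = 13.9680°
wrap1 = wrap2 = π + 2β = 207.9359°

wrap2=207.94_deg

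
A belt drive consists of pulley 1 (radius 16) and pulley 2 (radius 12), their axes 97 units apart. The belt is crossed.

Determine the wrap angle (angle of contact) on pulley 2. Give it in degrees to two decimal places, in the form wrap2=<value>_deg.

wrap2=213.56_deg

crossed belt: β = asin((r1+r2)/C) = asin(28/97) = 16.7777°
wrap1 = wrap2 = π + 2β = 213.5555°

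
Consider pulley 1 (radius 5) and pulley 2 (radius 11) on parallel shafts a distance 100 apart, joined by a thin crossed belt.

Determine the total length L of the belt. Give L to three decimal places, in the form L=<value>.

L=252.831

crossed belt: β = asin((r1+r2)/C) = asin(16/100) = 9.2069°
wrap1 = wrap2 = π + 2β = 198.4138°
tangent length = C·cosβ = 98.7117
L = (r1+r2)·wrap + 2·C·cosβ = 16·3.4630 + 2·98.7117 = 252.8310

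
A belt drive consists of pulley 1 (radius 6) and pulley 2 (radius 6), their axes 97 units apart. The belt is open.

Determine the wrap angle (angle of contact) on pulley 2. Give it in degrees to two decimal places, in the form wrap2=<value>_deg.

wrap2=180.00_deg

open belt: β = asin((r2−r1)/C) = asin(0/97) = 0.0000°
wrap1 = π − 2β = 180.0000°
wrap2 = π + 2β = 180.0000°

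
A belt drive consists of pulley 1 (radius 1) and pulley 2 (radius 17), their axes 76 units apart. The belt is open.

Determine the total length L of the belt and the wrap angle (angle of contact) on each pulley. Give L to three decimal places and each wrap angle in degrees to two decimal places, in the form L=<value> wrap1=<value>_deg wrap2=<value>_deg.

L=211.930 wrap1=155.69_deg wrap2=204.31_deg

open belt: β = asin((r2−r1)/C) = asin(16/76) = 12.1532°
wrap1 = π − 2β = 155.6936°
wrap2 = π + 2β = 204.3064°
tangent length = C·cosβ = 74.2967
L = r1·wrap1 + r2·wrap2 + 2·C·cosβ = 1·2.7174 + 17·3.5658 + 2·74.2967 = 211.9297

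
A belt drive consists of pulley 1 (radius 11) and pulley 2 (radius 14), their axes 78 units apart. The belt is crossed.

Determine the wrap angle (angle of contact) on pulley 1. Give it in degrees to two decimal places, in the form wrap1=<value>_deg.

crossed belt: β = asin((r1+r2)/C) = asin(25/78) = 18.6939°
wrap1 = wrap2 = π + 2β = 217.3879°

wrap1=217.39_deg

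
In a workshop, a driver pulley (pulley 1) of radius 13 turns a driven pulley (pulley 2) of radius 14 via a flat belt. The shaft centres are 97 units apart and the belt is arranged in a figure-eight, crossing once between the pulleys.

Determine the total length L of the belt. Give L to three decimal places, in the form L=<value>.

L=286.388

crossed belt: β = asin((r1+r2)/C) = asin(27/97) = 16.1618°
wrap1 = wrap2 = π + 2β = 212.3236°
tangent length = C·cosβ = 93.1665
L = (r1+r2)·wrap + 2·C·cosβ = 27·3.7057 + 2·93.1665 = 286.3882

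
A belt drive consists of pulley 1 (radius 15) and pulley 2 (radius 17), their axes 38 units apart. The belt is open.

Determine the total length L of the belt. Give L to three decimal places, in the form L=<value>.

L=176.636

open belt: β = asin((r2−r1)/C) = asin(2/38) = 3.0170°
wrap1 = π − 2β = 173.9661°
wrap2 = π + 2β = 186.0339°
tangent length = C·cosβ = 37.9473
L = r1·wrap1 + r2·wrap2 + 2·C·cosβ = 15·3.0363 + 17·3.2469 + 2·37.9473 = 176.6363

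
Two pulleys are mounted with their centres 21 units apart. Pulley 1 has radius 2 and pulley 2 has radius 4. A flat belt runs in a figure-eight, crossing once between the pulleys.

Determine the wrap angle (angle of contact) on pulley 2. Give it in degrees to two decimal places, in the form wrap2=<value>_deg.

crossed belt: β = asin((r1+r2)/C) = asin(6/21) = 16.6015°
wrap1 = wrap2 = π + 2β = 213.2031°

wrap2=213.20_deg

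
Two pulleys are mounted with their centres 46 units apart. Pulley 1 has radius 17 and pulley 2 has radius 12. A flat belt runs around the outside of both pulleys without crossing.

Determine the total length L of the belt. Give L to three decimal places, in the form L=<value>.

open belt: β = asin((r2−r1)/C) = asin(-5/46) = -6.2401°
wrap1 = π − 2β = 192.4803°
wrap2 = π + 2β = 167.5197°
tangent length = C·cosβ = 45.7275
L = r1·wrap1 + r2·wrap2 + 2·C·cosβ = 17·3.3594 + 12·2.9238 + 2·45.7275 = 183.6502

L=183.650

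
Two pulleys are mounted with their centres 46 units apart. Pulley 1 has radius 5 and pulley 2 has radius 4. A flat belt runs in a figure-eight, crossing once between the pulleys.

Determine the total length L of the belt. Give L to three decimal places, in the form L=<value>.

L=122.041

crossed belt: β = asin((r1+r2)/C) = asin(9/46) = 11.2828°
wrap1 = wrap2 = π + 2β = 202.5656°
tangent length = C·cosβ = 45.1110
L = (r1+r2)·wrap + 2·C·cosβ = 9·3.5354 + 2·45.1110 = 122.0409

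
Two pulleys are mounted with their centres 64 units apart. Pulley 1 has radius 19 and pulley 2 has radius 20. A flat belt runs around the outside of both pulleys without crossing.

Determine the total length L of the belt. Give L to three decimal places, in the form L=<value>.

L=250.538

open belt: β = asin((r2−r1)/C) = asin(1/64) = 0.8953°
wrap1 = π − 2β = 178.2094°
wrap2 = π + 2β = 181.7906°
tangent length = C·cosβ = 63.9922
L = r1·wrap1 + r2·wrap2 + 2·C·cosβ = 19·3.1103 + 20·3.1728 + 2·63.9922 = 250.5377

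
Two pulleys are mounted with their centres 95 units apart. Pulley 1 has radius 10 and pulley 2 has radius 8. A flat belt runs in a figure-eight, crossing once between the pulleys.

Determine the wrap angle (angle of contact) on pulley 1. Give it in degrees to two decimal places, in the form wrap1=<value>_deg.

crossed belt: β = asin((r1+r2)/C) = asin(18/95) = 10.9221°
wrap1 = wrap2 = π + 2β = 201.8441°

wrap1=201.84_deg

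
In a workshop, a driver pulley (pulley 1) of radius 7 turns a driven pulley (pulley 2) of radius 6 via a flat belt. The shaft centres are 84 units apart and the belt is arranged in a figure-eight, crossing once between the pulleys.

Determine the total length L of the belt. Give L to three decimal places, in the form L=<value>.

crossed belt: β = asin((r1+r2)/C) = asin(13/84) = 8.9030°
wrap1 = wrap2 = π + 2β = 197.8060°
tangent length = C·cosβ = 82.9880
L = (r1+r2)·wrap + 2·C·cosβ = 13·3.4524 + 2·82.9880 = 210.8567

L=210.857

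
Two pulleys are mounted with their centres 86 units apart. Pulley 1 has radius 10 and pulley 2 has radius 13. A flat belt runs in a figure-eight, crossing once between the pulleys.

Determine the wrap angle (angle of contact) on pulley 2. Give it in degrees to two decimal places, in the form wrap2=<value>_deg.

wrap2=211.02_deg

crossed belt: β = asin((r1+r2)/C) = asin(23/86) = 15.5121°
wrap1 = wrap2 = π + 2β = 211.0242°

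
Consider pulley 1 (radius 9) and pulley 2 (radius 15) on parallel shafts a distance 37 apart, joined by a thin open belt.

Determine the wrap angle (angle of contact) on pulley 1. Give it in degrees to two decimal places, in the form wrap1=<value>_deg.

wrap1=161.34_deg

open belt: β = asin((r2−r1)/C) = asin(6/37) = 9.3324°
wrap1 = π − 2β = 161.3352°
wrap2 = π + 2β = 198.6648°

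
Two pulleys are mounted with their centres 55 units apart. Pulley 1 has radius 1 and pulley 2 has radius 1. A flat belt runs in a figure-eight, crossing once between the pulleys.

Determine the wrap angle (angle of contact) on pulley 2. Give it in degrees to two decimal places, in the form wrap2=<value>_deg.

crossed belt: β = asin((r1+r2)/C) = asin(2/55) = 2.0839°
wrap1 = wrap2 = π + 2β = 184.1679°

wrap2=184.17_deg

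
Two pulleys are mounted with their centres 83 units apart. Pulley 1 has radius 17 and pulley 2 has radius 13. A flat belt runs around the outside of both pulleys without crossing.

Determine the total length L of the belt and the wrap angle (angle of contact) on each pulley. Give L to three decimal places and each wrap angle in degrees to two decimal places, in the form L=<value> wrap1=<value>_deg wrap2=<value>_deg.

L=260.441 wrap1=185.52_deg wrap2=174.48_deg

open belt: β = asin((r2−r1)/C) = asin(-4/83) = -2.7623°
wrap1 = π − 2β = 185.5246°
wrap2 = π + 2β = 174.4754°
tangent length = C·cosβ = 82.9036
L = r1·wrap1 + r2·wrap2 + 2·C·cosβ = 17·3.2380 + 13·3.0452 + 2·82.9036 = 260.4406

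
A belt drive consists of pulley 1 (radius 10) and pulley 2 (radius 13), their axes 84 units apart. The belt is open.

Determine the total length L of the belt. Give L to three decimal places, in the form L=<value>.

L=240.364

open belt: β = asin((r2−r1)/C) = asin(3/84) = 2.0467°
wrap1 = π − 2β = 175.9066°
wrap2 = π + 2β = 184.0934°
tangent length = C·cosβ = 83.9464
L = r1·wrap1 + r2·wrap2 + 2·C·cosβ = 10·3.0701 + 13·3.2130 + 2·83.9464 = 240.3638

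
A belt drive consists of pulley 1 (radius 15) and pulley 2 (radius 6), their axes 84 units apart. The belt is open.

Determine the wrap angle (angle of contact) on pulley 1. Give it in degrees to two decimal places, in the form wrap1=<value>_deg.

open belt: β = asin((r2−r1)/C) = asin(-9/84) = -6.1506°
wrap1 = π − 2β = 192.3013°
wrap2 = π + 2β = 167.6987°

wrap1=192.30_deg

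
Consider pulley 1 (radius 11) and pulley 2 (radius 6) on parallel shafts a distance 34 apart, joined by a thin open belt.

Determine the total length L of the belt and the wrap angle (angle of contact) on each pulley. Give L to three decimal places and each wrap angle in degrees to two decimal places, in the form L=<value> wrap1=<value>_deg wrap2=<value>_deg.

L=122.144 wrap1=196.91_deg wrap2=163.09_deg

open belt: β = asin((r2−r1)/C) = asin(-5/34) = -8.4565°
wrap1 = π − 2β = 196.9130°
wrap2 = π + 2β = 163.0870°
tangent length = C·cosβ = 33.6303
L = r1·wrap1 + r2·wrap2 + 2·C·cosβ = 11·3.4368 + 6·2.8464 + 2·33.6303 = 122.1437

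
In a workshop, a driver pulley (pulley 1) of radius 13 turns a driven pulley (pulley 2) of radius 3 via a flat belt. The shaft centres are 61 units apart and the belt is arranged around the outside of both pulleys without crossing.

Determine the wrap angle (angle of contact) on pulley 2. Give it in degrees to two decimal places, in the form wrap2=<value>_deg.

open belt: β = asin((r2−r1)/C) = asin(-10/61) = -9.4353°
wrap1 = π − 2β = 198.8707°
wrap2 = π + 2β = 161.1293°

wrap2=161.13_deg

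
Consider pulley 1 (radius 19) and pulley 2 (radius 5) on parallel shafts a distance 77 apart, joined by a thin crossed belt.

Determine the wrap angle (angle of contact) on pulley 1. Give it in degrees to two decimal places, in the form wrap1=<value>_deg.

wrap1=216.32_deg

crossed belt: β = asin((r1+r2)/C) = asin(24/77) = 18.1610°
wrap1 = wrap2 = π + 2β = 216.3220°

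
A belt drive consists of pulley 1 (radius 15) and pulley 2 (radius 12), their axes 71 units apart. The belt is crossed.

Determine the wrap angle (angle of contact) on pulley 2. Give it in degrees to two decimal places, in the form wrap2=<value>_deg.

crossed belt: β = asin((r1+r2)/C) = asin(27/71) = 22.3511°
wrap1 = wrap2 = π + 2β = 224.7023°

wrap2=224.70_deg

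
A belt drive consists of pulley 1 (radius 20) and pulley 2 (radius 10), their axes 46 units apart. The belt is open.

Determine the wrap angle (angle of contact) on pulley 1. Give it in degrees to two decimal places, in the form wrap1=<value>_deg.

wrap1=205.11_deg

open belt: β = asin((r2−r1)/C) = asin(-10/46) = -12.5559°
wrap1 = π − 2β = 205.1117°
wrap2 = π + 2β = 154.8883°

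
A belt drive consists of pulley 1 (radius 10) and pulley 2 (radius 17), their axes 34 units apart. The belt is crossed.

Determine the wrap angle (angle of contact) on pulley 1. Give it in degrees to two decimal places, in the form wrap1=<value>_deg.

crossed belt: β = asin((r1+r2)/C) = asin(27/34) = 52.5720°
wrap1 = wrap2 = π + 2β = 285.1440°

wrap1=285.14_deg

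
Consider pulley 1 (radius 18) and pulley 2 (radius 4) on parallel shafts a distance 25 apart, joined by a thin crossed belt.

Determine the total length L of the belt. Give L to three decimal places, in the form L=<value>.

L=140.202

crossed belt: β = asin((r1+r2)/C) = asin(22/25) = 61.6424°
wrap1 = wrap2 = π + 2β = 303.2847°
tangent length = C·cosβ = 11.8743
L = (r1+r2)·wrap + 2·C·cosβ = 22·5.2933 + 2·11.8743 = 140.2017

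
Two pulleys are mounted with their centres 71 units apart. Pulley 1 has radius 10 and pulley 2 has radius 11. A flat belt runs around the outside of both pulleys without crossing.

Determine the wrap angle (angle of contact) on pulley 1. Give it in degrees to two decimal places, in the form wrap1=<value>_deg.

open belt: β = asin((r2−r1)/C) = asin(1/71) = 0.8070°
wrap1 = π − 2β = 178.3860°
wrap2 = π + 2β = 181.6140°

wrap1=178.39_deg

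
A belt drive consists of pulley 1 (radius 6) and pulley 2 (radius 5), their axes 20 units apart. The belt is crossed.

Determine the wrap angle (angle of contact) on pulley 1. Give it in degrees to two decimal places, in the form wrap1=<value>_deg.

crossed belt: β = asin((r1+r2)/C) = asin(11/20) = 33.3670°
wrap1 = wrap2 = π + 2β = 246.7340°

wrap1=246.73_deg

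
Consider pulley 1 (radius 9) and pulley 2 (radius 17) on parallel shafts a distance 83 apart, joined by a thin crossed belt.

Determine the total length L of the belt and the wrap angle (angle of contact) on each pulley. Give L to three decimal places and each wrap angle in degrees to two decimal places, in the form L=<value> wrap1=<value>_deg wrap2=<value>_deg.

L=255.895 wrap1=216.51_deg wrap2=216.51_deg

crossed belt: β = asin((r1+r2)/C) = asin(26/83) = 18.2554°
wrap1 = wrap2 = π + 2β = 216.5108°
tangent length = C·cosβ = 78.8226
L = (r1+r2)·wrap + 2·C·cosβ = 26·3.7788 + 2·78.8226 = 255.8946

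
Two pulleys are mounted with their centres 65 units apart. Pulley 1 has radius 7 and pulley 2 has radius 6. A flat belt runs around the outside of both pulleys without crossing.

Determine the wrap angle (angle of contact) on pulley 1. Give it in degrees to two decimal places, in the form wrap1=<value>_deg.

wrap1=181.76_deg

open belt: β = asin((r2−r1)/C) = asin(-1/65) = -0.8815°
wrap1 = π − 2β = 181.7630°
wrap2 = π + 2β = 178.2370°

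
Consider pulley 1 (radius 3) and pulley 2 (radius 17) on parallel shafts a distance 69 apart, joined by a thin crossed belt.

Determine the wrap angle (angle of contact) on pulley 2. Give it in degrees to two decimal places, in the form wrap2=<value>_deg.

crossed belt: β = asin((r1+r2)/C) = asin(20/69) = 16.8493°
wrap1 = wrap2 = π + 2β = 213.6986°

wrap2=213.70_deg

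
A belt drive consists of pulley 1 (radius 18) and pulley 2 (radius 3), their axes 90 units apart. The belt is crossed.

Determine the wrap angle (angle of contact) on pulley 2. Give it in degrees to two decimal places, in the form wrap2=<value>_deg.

wrap2=206.99_deg

crossed belt: β = asin((r1+r2)/C) = asin(21/90) = 13.4934°
wrap1 = wrap2 = π + 2β = 206.9868°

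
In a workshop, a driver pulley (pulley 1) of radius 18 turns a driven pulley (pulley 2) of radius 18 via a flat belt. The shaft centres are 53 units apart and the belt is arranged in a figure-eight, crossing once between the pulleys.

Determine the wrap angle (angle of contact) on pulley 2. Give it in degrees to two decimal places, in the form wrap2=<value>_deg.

crossed belt: β = asin((r1+r2)/C) = asin(36/53) = 42.7847°
wrap1 = wrap2 = π + 2β = 265.5694°

wrap2=265.57_deg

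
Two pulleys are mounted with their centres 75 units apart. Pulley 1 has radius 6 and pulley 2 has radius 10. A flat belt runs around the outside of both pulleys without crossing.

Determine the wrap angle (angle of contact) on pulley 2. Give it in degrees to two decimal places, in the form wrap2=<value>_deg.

wrap2=186.11_deg

open belt: β = asin((r2−r1)/C) = asin(4/75) = 3.0572°
wrap1 = π − 2β = 173.8855°
wrap2 = π + 2β = 186.1145°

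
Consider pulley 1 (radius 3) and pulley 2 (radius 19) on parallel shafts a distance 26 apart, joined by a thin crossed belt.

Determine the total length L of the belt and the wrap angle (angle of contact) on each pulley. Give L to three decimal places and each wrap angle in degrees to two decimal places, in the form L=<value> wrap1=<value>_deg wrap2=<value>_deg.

L=141.212 wrap1=295.59_deg wrap2=295.59_deg

crossed belt: β = asin((r1+r2)/C) = asin(22/26) = 57.7958°
wrap1 = wrap2 = π + 2β = 295.5915°
tangent length = C·cosβ = 13.8564
L = (r1+r2)·wrap + 2·C·cosβ = 22·5.1590 + 2·13.8564 = 141.2118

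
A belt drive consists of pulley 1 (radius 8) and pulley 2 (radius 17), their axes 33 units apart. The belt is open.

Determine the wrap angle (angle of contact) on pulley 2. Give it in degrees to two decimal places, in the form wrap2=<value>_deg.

open belt: β = asin((r2−r1)/C) = asin(9/33) = 15.8266°
wrap1 = π − 2β = 148.3468°
wrap2 = π + 2β = 211.6532°

wrap2=211.65_deg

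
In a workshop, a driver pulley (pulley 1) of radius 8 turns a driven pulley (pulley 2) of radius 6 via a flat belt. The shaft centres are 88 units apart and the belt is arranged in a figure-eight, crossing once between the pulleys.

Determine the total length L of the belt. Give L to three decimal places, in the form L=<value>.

L=222.214

crossed belt: β = asin((r1+r2)/C) = asin(14/88) = 9.1541°
wrap1 = wrap2 = π + 2β = 198.3083°
tangent length = C·cosβ = 86.8792
L = (r1+r2)·wrap + 2·C·cosβ = 14·3.4611 + 2·86.8792 = 222.2143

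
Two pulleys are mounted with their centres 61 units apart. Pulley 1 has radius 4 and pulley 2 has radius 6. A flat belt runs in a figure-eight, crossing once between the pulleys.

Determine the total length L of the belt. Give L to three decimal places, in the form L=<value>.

L=155.059

crossed belt: β = asin((r1+r2)/C) = asin(10/61) = 9.4353°
wrap1 = wrap2 = π + 2β = 198.8707°
tangent length = C·cosβ = 60.1747
L = (r1+r2)·wrap + 2·C·cosβ = 10·3.4709 + 2·60.1747 = 155.0590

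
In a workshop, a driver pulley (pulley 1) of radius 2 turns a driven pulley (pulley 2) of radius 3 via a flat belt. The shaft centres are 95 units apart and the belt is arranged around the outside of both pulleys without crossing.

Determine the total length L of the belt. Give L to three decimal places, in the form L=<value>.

open belt: β = asin((r2−r1)/C) = asin(1/95) = 0.6031°
wrap1 = π − 2β = 178.7938°
wrap2 = π + 2β = 181.2062°
tangent length = C·cosβ = 94.9947
L = r1·wrap1 + r2·wrap2 + 2·C·cosβ = 2·3.1205 + 3·3.1626 + 2·94.9947 = 205.7185

L=205.718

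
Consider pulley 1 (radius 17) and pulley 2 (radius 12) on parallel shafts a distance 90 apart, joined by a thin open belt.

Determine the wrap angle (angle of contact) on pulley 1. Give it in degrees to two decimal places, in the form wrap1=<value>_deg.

wrap1=186.37_deg

open belt: β = asin((r2−r1)/C) = asin(-5/90) = -3.1847°
wrap1 = π − 2β = 186.3695°
wrap2 = π + 2β = 173.6305°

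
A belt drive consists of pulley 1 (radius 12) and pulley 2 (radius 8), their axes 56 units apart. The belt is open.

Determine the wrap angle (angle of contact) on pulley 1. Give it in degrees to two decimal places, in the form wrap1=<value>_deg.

wrap1=188.19_deg

open belt: β = asin((r2−r1)/C) = asin(-4/56) = -4.0960°
wrap1 = π − 2β = 188.1921°
wrap2 = π + 2β = 171.8079°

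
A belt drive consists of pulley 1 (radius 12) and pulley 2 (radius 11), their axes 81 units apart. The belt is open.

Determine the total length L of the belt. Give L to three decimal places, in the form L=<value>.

open belt: β = asin((r2−r1)/C) = asin(-1/81) = -0.7074°
wrap1 = π − 2β = 181.4147°
wrap2 = π + 2β = 178.5853°
tangent length = C·cosβ = 80.9938
L = r1·wrap1 + r2·wrap2 + 2·C·cosβ = 12·3.1663 + 11·3.1169 + 2·80.9938 = 234.2690

L=234.269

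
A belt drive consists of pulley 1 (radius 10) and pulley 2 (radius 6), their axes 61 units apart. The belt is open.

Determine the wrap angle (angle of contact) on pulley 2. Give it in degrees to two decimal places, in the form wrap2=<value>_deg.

wrap2=172.48_deg

open belt: β = asin((r2−r1)/C) = asin(-4/61) = -3.7598°
wrap1 = π − 2β = 187.5196°
wrap2 = π + 2β = 172.4804°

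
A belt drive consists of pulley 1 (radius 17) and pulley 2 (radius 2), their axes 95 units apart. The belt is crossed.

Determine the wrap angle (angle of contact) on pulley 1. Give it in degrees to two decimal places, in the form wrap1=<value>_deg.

crossed belt: β = asin((r1+r2)/C) = asin(19/95) = 11.5370°
wrap1 = wrap2 = π + 2β = 203.0739°

wrap1=203.07_deg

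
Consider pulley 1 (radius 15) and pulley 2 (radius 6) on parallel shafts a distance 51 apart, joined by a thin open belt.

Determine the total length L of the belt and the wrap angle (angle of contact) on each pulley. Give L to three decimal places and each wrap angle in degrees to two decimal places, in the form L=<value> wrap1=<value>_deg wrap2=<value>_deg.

open belt: β = asin((r2−r1)/C) = asin(-9/51) = -10.1642°
wrap1 = π − 2β = 200.3285°
wrap2 = π + 2β = 159.6715°
tangent length = C·cosβ = 50.1996
L = r1·wrap1 + r2·wrap2 + 2·C·cosβ = 15·3.4964 + 6·2.7868 + 2·50.1996 = 169.5658

L=169.566 wrap1=200.33_deg wrap2=159.67_deg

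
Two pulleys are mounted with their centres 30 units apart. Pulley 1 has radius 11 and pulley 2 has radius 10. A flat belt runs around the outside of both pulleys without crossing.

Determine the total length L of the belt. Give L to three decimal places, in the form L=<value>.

open belt: β = asin((r2−r1)/C) = asin(-1/30) = -1.9102°
wrap1 = π − 2β = 183.8204°
wrap2 = π + 2β = 176.1796°
tangent length = C·cosβ = 29.9833
L = r1·wrap1 + r2·wrap2 + 2·C·cosβ = 11·3.2083 + 10·3.0749 + 2·29.9833 = 126.0068

L=126.007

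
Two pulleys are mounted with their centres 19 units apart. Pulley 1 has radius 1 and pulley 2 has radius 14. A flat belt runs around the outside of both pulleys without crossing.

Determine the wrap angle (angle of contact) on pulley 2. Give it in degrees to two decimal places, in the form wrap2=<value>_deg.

open belt: β = asin((r2−r1)/C) = asin(13/19) = 43.1736°
wrap1 = π − 2β = 93.6529°
wrap2 = π + 2β = 266.3471°

wrap2=266.35_deg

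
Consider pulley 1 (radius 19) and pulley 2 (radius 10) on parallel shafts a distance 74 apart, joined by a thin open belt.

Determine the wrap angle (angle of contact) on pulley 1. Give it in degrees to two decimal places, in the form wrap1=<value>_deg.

wrap1=193.97_deg

open belt: β = asin((r2−r1)/C) = asin(-9/74) = -6.9857°
wrap1 = π − 2β = 193.9714°
wrap2 = π + 2β = 166.0286°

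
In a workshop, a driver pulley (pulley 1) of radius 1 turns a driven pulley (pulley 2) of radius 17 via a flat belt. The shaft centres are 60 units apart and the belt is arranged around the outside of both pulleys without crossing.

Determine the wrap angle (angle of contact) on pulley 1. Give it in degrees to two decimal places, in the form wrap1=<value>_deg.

open belt: β = asin((r2−r1)/C) = asin(16/60) = 15.4660°
wrap1 = π − 2β = 149.0680°
wrap2 = π + 2β = 210.9320°

wrap1=149.07_deg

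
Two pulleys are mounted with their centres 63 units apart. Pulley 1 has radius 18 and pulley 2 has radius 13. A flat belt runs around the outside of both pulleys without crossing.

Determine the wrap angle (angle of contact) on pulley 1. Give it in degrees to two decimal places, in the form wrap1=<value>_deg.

wrap1=189.10_deg

open belt: β = asin((r2−r1)/C) = asin(-5/63) = -4.5521°
wrap1 = π − 2β = 189.1041°
wrap2 = π + 2β = 170.8959°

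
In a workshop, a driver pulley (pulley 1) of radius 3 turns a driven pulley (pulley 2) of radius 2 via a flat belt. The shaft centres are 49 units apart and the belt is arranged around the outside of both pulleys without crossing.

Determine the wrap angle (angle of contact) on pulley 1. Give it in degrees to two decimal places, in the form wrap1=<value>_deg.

wrap1=182.34_deg

open belt: β = asin((r2−r1)/C) = asin(-1/49) = -1.1694°
wrap1 = π − 2β = 182.3388°
wrap2 = π + 2β = 177.6612°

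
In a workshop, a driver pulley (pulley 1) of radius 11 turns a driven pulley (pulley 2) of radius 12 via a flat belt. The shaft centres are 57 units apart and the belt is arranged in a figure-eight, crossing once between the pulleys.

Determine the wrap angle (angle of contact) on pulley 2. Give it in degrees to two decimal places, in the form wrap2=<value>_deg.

crossed belt: β = asin((r1+r2)/C) = asin(23/57) = 23.7977°
wrap1 = wrap2 = π + 2β = 227.5954°

wrap2=227.60_deg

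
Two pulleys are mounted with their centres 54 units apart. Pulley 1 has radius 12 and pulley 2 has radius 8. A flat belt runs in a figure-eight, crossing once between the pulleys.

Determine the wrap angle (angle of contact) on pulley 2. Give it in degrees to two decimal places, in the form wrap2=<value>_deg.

crossed belt: β = asin((r1+r2)/C) = asin(20/54) = 21.7385°
wrap1 = wrap2 = π + 2β = 223.4769°

wrap2=223.48_deg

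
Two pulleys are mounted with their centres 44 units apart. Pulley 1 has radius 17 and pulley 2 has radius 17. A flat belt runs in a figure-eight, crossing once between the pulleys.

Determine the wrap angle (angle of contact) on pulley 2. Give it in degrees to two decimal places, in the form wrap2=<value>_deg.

wrap2=281.20_deg

crossed belt: β = asin((r1+r2)/C) = asin(34/44) = 50.5994°
wrap1 = wrap2 = π + 2β = 281.1989°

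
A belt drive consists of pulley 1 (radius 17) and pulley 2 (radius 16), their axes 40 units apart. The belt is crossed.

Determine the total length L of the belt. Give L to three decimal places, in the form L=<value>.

crossed belt: β = asin((r1+r2)/C) = asin(33/40) = 55.5885°
wrap1 = wrap2 = π + 2β = 291.1770°
tangent length = C·cosβ = 22.6053
L = (r1+r2)·wrap + 2·C·cosβ = 33·5.0820 + 2·22.6053 = 212.9165

L=212.917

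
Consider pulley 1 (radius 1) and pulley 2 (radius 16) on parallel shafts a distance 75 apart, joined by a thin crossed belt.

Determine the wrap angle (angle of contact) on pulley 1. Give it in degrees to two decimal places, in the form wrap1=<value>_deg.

crossed belt: β = asin((r1+r2)/C) = asin(17/75) = 13.1009°
wrap1 = wrap2 = π + 2β = 206.2018°

wrap1=206.20_deg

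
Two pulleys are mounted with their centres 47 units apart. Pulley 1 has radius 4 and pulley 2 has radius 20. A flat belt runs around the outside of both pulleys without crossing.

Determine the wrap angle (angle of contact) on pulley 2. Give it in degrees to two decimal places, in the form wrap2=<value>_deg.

open belt: β = asin((r2−r1)/C) = asin(16/47) = 19.9028°
wrap1 = π − 2β = 140.1944°
wrap2 = π + 2β = 219.8056°

wrap2=219.81_deg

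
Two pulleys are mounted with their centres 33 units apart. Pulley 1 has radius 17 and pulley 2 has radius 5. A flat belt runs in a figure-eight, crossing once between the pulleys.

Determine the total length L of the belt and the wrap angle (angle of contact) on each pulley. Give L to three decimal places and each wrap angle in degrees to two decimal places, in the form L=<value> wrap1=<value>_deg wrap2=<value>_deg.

L=150.417 wrap1=263.62_deg wrap2=263.62_deg

crossed belt: β = asin((r1+r2)/C) = asin(22/33) = 41.8103°
wrap1 = wrap2 = π + 2β = 263.6206°
tangent length = C·cosβ = 24.5967
L = (r1+r2)·wrap + 2·C·cosβ = 22·4.6010 + 2·24.5967 = 150.4166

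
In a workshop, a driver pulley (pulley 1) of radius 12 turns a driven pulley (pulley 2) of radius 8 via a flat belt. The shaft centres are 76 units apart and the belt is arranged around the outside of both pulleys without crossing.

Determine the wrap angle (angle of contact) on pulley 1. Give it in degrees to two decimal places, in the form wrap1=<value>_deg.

wrap1=186.03_deg

open belt: β = asin((r2−r1)/C) = asin(-4/76) = -3.0170°
wrap1 = π − 2β = 186.0339°
wrap2 = π + 2β = 173.9661°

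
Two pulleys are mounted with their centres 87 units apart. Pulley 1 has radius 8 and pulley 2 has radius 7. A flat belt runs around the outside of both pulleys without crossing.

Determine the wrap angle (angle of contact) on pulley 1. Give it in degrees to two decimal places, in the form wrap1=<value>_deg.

open belt: β = asin((r2−r1)/C) = asin(-1/87) = -0.6586°
wrap1 = π − 2β = 181.3172°
wrap2 = π + 2β = 178.6828°

wrap1=181.32_deg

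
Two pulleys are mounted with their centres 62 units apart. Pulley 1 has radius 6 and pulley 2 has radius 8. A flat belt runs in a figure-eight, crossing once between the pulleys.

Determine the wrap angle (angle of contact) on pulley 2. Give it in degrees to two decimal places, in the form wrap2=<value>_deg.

wrap2=206.10_deg

crossed belt: β = asin((r1+r2)/C) = asin(14/62) = 13.0503°
wrap1 = wrap2 = π + 2β = 206.1006°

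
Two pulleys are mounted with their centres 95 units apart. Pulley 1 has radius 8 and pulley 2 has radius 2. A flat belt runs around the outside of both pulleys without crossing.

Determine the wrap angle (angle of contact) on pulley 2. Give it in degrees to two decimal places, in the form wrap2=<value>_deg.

wrap2=172.76_deg

open belt: β = asin((r2−r1)/C) = asin(-6/95) = -3.6211°
wrap1 = π − 2β = 187.2422°
wrap2 = π + 2β = 172.7578°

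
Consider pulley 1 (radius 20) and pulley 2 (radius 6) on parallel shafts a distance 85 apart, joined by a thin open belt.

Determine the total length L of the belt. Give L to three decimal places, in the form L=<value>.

L=253.993

open belt: β = asin((r2−r1)/C) = asin(-14/85) = -9.4801°
wrap1 = π − 2β = 198.9603°
wrap2 = π + 2β = 161.0397°
tangent length = C·cosβ = 83.8391
L = r1·wrap1 + r2·wrap2 + 2·C·cosβ = 20·3.4725 + 6·2.8107 + 2·83.8391 = 253.9925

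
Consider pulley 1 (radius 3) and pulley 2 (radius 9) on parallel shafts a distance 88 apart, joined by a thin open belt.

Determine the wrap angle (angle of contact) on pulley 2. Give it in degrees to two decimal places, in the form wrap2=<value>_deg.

wrap2=187.82_deg

open belt: β = asin((r2−r1)/C) = asin(6/88) = 3.9096°
wrap1 = π − 2β = 172.1809°
wrap2 = π + 2β = 187.8191°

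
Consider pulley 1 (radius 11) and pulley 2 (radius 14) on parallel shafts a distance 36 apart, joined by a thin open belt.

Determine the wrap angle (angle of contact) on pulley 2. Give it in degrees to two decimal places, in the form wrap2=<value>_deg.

wrap2=189.56_deg

open belt: β = asin((r2−r1)/C) = asin(3/36) = 4.7802°
wrap1 = π − 2β = 170.4396°
wrap2 = π + 2β = 189.5604°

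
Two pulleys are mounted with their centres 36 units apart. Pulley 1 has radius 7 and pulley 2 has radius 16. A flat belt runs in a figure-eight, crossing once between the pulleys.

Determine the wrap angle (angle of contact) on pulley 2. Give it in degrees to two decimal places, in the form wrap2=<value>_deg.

wrap2=259.42_deg

crossed belt: β = asin((r1+r2)/C) = asin(23/36) = 39.7090°
wrap1 = wrap2 = π + 2β = 259.4180°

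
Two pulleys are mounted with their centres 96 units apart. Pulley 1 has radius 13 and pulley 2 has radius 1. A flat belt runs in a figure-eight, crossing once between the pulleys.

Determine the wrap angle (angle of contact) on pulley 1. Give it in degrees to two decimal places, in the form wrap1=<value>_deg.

crossed belt: β = asin((r1+r2)/C) = asin(14/96) = 8.3855°
wrap1 = wrap2 = π + 2β = 196.7711°

wrap1=196.77_deg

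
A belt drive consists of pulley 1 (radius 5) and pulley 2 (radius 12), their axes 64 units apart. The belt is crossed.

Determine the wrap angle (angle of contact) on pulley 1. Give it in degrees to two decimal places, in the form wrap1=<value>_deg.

wrap1=210.81_deg

crossed belt: β = asin((r1+r2)/C) = asin(17/64) = 15.4041°
wrap1 = wrap2 = π + 2β = 210.8082°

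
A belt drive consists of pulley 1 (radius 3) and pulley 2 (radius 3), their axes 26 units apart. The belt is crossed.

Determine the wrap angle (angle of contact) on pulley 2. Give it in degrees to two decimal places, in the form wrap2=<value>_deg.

crossed belt: β = asin((r1+r2)/C) = asin(6/26) = 13.3424°
wrap1 = wrap2 = π + 2β = 206.6847°

wrap2=206.68_deg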